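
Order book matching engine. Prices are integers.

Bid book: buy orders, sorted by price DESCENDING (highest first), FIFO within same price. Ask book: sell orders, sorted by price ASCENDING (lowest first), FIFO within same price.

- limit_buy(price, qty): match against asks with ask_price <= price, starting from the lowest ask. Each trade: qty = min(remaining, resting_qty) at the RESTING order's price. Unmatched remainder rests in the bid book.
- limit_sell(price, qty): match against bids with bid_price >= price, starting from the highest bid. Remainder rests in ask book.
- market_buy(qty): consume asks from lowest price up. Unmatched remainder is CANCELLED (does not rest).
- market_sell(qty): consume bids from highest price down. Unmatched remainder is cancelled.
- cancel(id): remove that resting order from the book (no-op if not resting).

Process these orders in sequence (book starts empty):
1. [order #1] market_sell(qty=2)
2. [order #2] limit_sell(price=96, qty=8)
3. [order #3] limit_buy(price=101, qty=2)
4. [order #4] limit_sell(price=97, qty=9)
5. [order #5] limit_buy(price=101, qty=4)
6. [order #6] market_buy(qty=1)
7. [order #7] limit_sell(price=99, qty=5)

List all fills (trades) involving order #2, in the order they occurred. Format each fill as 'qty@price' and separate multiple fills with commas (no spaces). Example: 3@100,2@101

After op 1 [order #1] market_sell(qty=2): fills=none; bids=[-] asks=[-]
After op 2 [order #2] limit_sell(price=96, qty=8): fills=none; bids=[-] asks=[#2:8@96]
After op 3 [order #3] limit_buy(price=101, qty=2): fills=#3x#2:2@96; bids=[-] asks=[#2:6@96]
After op 4 [order #4] limit_sell(price=97, qty=9): fills=none; bids=[-] asks=[#2:6@96 #4:9@97]
After op 5 [order #5] limit_buy(price=101, qty=4): fills=#5x#2:4@96; bids=[-] asks=[#2:2@96 #4:9@97]
After op 6 [order #6] market_buy(qty=1): fills=#6x#2:1@96; bids=[-] asks=[#2:1@96 #4:9@97]
After op 7 [order #7] limit_sell(price=99, qty=5): fills=none; bids=[-] asks=[#2:1@96 #4:9@97 #7:5@99]

Answer: 2@96,4@96,1@96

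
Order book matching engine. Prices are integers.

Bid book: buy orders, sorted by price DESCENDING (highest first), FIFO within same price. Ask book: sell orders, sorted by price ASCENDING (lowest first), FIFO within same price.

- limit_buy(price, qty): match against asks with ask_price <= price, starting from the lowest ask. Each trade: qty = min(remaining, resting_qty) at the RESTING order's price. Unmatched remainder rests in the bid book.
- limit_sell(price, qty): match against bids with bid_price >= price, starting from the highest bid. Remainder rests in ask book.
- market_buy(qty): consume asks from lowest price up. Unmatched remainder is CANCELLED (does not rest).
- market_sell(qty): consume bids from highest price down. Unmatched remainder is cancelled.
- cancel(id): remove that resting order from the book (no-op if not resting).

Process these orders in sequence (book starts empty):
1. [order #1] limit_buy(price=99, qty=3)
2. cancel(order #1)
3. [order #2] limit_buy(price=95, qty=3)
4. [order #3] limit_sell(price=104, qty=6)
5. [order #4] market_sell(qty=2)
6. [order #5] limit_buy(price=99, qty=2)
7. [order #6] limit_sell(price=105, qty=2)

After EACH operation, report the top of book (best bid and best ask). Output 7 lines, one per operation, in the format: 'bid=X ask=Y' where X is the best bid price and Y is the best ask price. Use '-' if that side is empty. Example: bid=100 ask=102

Answer: bid=99 ask=-
bid=- ask=-
bid=95 ask=-
bid=95 ask=104
bid=95 ask=104
bid=99 ask=104
bid=99 ask=104

Derivation:
After op 1 [order #1] limit_buy(price=99, qty=3): fills=none; bids=[#1:3@99] asks=[-]
After op 2 cancel(order #1): fills=none; bids=[-] asks=[-]
After op 3 [order #2] limit_buy(price=95, qty=3): fills=none; bids=[#2:3@95] asks=[-]
After op 4 [order #3] limit_sell(price=104, qty=6): fills=none; bids=[#2:3@95] asks=[#3:6@104]
After op 5 [order #4] market_sell(qty=2): fills=#2x#4:2@95; bids=[#2:1@95] asks=[#3:6@104]
After op 6 [order #5] limit_buy(price=99, qty=2): fills=none; bids=[#5:2@99 #2:1@95] asks=[#3:6@104]
After op 7 [order #6] limit_sell(price=105, qty=2): fills=none; bids=[#5:2@99 #2:1@95] asks=[#3:6@104 #6:2@105]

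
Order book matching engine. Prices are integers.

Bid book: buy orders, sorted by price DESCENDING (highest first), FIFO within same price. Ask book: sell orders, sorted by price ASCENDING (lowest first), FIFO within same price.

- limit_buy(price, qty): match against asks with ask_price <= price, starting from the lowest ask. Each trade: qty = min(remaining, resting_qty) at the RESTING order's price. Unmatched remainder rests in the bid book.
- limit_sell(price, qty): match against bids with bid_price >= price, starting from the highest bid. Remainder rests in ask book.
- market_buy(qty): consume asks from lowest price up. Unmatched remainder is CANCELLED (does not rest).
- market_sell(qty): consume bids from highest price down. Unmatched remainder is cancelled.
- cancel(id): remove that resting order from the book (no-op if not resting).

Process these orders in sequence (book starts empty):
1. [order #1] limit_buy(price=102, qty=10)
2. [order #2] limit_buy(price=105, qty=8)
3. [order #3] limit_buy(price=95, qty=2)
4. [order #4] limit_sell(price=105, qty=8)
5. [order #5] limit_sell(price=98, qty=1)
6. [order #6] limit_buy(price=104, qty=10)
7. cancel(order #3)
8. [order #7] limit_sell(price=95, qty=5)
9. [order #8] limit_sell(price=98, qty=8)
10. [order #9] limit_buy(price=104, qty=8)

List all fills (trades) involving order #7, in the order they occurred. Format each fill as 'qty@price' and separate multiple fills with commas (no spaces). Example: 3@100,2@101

Answer: 5@104

Derivation:
After op 1 [order #1] limit_buy(price=102, qty=10): fills=none; bids=[#1:10@102] asks=[-]
After op 2 [order #2] limit_buy(price=105, qty=8): fills=none; bids=[#2:8@105 #1:10@102] asks=[-]
After op 3 [order #3] limit_buy(price=95, qty=2): fills=none; bids=[#2:8@105 #1:10@102 #3:2@95] asks=[-]
After op 4 [order #4] limit_sell(price=105, qty=8): fills=#2x#4:8@105; bids=[#1:10@102 #3:2@95] asks=[-]
After op 5 [order #5] limit_sell(price=98, qty=1): fills=#1x#5:1@102; bids=[#1:9@102 #3:2@95] asks=[-]
After op 6 [order #6] limit_buy(price=104, qty=10): fills=none; bids=[#6:10@104 #1:9@102 #3:2@95] asks=[-]
After op 7 cancel(order #3): fills=none; bids=[#6:10@104 #1:9@102] asks=[-]
After op 8 [order #7] limit_sell(price=95, qty=5): fills=#6x#7:5@104; bids=[#6:5@104 #1:9@102] asks=[-]
After op 9 [order #8] limit_sell(price=98, qty=8): fills=#6x#8:5@104 #1x#8:3@102; bids=[#1:6@102] asks=[-]
After op 10 [order #9] limit_buy(price=104, qty=8): fills=none; bids=[#9:8@104 #1:6@102] asks=[-]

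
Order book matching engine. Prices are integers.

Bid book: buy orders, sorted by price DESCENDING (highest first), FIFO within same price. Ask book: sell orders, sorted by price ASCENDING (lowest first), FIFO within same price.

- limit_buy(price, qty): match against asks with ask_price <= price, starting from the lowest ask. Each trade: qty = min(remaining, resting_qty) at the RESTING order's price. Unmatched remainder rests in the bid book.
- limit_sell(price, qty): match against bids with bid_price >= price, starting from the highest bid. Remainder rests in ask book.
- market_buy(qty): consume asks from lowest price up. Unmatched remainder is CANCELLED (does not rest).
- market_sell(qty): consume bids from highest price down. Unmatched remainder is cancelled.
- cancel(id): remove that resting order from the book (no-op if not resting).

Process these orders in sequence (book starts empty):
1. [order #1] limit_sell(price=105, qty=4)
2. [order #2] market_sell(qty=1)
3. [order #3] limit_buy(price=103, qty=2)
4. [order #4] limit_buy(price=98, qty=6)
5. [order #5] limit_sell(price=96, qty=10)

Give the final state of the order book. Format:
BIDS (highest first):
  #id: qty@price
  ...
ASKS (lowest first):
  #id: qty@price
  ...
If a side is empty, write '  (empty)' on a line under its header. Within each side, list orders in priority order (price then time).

Answer: BIDS (highest first):
  (empty)
ASKS (lowest first):
  #5: 2@96
  #1: 4@105

Derivation:
After op 1 [order #1] limit_sell(price=105, qty=4): fills=none; bids=[-] asks=[#1:4@105]
After op 2 [order #2] market_sell(qty=1): fills=none; bids=[-] asks=[#1:4@105]
After op 3 [order #3] limit_buy(price=103, qty=2): fills=none; bids=[#3:2@103] asks=[#1:4@105]
After op 4 [order #4] limit_buy(price=98, qty=6): fills=none; bids=[#3:2@103 #4:6@98] asks=[#1:4@105]
After op 5 [order #5] limit_sell(price=96, qty=10): fills=#3x#5:2@103 #4x#5:6@98; bids=[-] asks=[#5:2@96 #1:4@105]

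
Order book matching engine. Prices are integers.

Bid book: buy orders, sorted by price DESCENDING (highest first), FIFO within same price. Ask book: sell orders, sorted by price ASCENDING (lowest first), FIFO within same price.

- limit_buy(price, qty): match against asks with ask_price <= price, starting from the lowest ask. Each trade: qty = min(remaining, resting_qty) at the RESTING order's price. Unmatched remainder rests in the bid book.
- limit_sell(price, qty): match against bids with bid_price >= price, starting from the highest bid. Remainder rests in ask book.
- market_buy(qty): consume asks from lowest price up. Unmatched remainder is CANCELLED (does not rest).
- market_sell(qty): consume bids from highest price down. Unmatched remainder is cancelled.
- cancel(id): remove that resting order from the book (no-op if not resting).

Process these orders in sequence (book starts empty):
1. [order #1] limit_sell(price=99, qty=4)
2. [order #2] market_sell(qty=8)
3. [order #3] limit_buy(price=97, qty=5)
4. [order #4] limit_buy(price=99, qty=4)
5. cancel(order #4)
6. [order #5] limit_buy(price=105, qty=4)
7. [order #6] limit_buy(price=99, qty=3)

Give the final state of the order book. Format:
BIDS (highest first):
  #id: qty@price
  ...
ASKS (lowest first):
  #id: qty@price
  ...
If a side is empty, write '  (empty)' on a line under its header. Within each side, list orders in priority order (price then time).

After op 1 [order #1] limit_sell(price=99, qty=4): fills=none; bids=[-] asks=[#1:4@99]
After op 2 [order #2] market_sell(qty=8): fills=none; bids=[-] asks=[#1:4@99]
After op 3 [order #3] limit_buy(price=97, qty=5): fills=none; bids=[#3:5@97] asks=[#1:4@99]
After op 4 [order #4] limit_buy(price=99, qty=4): fills=#4x#1:4@99; bids=[#3:5@97] asks=[-]
After op 5 cancel(order #4): fills=none; bids=[#3:5@97] asks=[-]
After op 6 [order #5] limit_buy(price=105, qty=4): fills=none; bids=[#5:4@105 #3:5@97] asks=[-]
After op 7 [order #6] limit_buy(price=99, qty=3): fills=none; bids=[#5:4@105 #6:3@99 #3:5@97] asks=[-]

Answer: BIDS (highest first):
  #5: 4@105
  #6: 3@99
  #3: 5@97
ASKS (lowest first):
  (empty)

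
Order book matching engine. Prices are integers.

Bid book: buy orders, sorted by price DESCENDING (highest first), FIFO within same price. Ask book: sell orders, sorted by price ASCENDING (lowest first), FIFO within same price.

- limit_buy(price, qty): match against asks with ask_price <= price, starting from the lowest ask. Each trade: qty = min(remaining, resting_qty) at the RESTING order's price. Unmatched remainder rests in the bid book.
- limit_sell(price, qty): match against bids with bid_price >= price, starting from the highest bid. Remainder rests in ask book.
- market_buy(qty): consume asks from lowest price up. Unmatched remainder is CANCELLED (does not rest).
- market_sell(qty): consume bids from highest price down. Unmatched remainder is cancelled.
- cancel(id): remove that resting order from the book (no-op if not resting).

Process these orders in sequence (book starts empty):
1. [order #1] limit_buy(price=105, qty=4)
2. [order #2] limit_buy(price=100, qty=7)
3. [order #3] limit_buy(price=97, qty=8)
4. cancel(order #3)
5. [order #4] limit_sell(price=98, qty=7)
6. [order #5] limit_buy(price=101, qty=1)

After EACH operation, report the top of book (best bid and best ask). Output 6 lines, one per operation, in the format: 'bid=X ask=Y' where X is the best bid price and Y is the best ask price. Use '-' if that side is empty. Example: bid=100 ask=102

After op 1 [order #1] limit_buy(price=105, qty=4): fills=none; bids=[#1:4@105] asks=[-]
After op 2 [order #2] limit_buy(price=100, qty=7): fills=none; bids=[#1:4@105 #2:7@100] asks=[-]
After op 3 [order #3] limit_buy(price=97, qty=8): fills=none; bids=[#1:4@105 #2:7@100 #3:8@97] asks=[-]
After op 4 cancel(order #3): fills=none; bids=[#1:4@105 #2:7@100] asks=[-]
After op 5 [order #4] limit_sell(price=98, qty=7): fills=#1x#4:4@105 #2x#4:3@100; bids=[#2:4@100] asks=[-]
After op 6 [order #5] limit_buy(price=101, qty=1): fills=none; bids=[#5:1@101 #2:4@100] asks=[-]

Answer: bid=105 ask=-
bid=105 ask=-
bid=105 ask=-
bid=105 ask=-
bid=100 ask=-
bid=101 ask=-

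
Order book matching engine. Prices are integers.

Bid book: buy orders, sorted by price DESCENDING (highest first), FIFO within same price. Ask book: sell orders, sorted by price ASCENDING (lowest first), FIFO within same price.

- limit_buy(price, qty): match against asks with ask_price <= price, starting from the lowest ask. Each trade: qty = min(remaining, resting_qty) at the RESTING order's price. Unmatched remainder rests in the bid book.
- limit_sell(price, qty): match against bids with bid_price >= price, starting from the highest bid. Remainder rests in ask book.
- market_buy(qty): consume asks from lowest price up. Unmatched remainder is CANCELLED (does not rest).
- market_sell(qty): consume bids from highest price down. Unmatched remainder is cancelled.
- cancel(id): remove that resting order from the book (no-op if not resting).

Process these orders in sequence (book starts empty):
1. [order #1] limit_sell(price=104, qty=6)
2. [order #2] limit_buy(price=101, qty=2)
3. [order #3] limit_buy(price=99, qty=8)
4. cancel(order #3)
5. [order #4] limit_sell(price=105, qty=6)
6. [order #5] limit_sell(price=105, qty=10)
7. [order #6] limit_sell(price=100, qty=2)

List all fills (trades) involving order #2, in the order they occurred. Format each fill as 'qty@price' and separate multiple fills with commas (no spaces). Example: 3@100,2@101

Answer: 2@101

Derivation:
After op 1 [order #1] limit_sell(price=104, qty=6): fills=none; bids=[-] asks=[#1:6@104]
After op 2 [order #2] limit_buy(price=101, qty=2): fills=none; bids=[#2:2@101] asks=[#1:6@104]
After op 3 [order #3] limit_buy(price=99, qty=8): fills=none; bids=[#2:2@101 #3:8@99] asks=[#1:6@104]
After op 4 cancel(order #3): fills=none; bids=[#2:2@101] asks=[#1:6@104]
After op 5 [order #4] limit_sell(price=105, qty=6): fills=none; bids=[#2:2@101] asks=[#1:6@104 #4:6@105]
After op 6 [order #5] limit_sell(price=105, qty=10): fills=none; bids=[#2:2@101] asks=[#1:6@104 #4:6@105 #5:10@105]
After op 7 [order #6] limit_sell(price=100, qty=2): fills=#2x#6:2@101; bids=[-] asks=[#1:6@104 #4:6@105 #5:10@105]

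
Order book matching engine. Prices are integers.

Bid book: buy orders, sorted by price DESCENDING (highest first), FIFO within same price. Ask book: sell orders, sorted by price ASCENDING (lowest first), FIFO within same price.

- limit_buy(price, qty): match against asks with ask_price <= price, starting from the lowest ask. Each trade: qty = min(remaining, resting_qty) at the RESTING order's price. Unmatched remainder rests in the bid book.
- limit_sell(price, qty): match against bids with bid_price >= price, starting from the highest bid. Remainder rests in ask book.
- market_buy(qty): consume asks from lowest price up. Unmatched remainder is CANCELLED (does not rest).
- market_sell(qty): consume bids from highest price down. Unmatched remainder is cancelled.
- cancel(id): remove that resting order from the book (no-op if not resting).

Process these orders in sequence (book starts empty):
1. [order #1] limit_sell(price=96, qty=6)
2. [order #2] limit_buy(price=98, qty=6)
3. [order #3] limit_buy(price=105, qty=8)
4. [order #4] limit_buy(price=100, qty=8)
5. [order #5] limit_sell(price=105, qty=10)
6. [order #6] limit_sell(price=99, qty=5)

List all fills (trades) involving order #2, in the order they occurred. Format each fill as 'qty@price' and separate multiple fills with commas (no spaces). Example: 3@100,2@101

Answer: 6@96

Derivation:
After op 1 [order #1] limit_sell(price=96, qty=6): fills=none; bids=[-] asks=[#1:6@96]
After op 2 [order #2] limit_buy(price=98, qty=6): fills=#2x#1:6@96; bids=[-] asks=[-]
After op 3 [order #3] limit_buy(price=105, qty=8): fills=none; bids=[#3:8@105] asks=[-]
After op 4 [order #4] limit_buy(price=100, qty=8): fills=none; bids=[#3:8@105 #4:8@100] asks=[-]
After op 5 [order #5] limit_sell(price=105, qty=10): fills=#3x#5:8@105; bids=[#4:8@100] asks=[#5:2@105]
After op 6 [order #6] limit_sell(price=99, qty=5): fills=#4x#6:5@100; bids=[#4:3@100] asks=[#5:2@105]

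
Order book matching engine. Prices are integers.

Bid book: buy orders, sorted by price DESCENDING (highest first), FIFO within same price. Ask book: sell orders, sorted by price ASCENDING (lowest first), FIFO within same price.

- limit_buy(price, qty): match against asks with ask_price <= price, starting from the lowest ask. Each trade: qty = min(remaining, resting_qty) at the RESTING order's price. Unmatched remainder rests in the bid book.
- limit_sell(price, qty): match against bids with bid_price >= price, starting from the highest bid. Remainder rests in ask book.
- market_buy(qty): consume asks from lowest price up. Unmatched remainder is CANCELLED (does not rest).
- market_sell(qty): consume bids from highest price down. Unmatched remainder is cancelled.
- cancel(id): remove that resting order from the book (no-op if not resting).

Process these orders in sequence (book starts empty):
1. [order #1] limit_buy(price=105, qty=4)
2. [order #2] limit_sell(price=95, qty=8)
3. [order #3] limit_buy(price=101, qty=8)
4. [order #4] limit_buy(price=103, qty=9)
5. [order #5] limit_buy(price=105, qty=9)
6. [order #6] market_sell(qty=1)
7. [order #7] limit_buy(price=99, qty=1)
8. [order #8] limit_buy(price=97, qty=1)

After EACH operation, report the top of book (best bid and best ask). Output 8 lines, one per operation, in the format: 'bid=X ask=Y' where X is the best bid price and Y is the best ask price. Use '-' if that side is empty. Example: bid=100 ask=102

After op 1 [order #1] limit_buy(price=105, qty=4): fills=none; bids=[#1:4@105] asks=[-]
After op 2 [order #2] limit_sell(price=95, qty=8): fills=#1x#2:4@105; bids=[-] asks=[#2:4@95]
After op 3 [order #3] limit_buy(price=101, qty=8): fills=#3x#2:4@95; bids=[#3:4@101] asks=[-]
After op 4 [order #4] limit_buy(price=103, qty=9): fills=none; bids=[#4:9@103 #3:4@101] asks=[-]
After op 5 [order #5] limit_buy(price=105, qty=9): fills=none; bids=[#5:9@105 #4:9@103 #3:4@101] asks=[-]
After op 6 [order #6] market_sell(qty=1): fills=#5x#6:1@105; bids=[#5:8@105 #4:9@103 #3:4@101] asks=[-]
After op 7 [order #7] limit_buy(price=99, qty=1): fills=none; bids=[#5:8@105 #4:9@103 #3:4@101 #7:1@99] asks=[-]
After op 8 [order #8] limit_buy(price=97, qty=1): fills=none; bids=[#5:8@105 #4:9@103 #3:4@101 #7:1@99 #8:1@97] asks=[-]

Answer: bid=105 ask=-
bid=- ask=95
bid=101 ask=-
bid=103 ask=-
bid=105 ask=-
bid=105 ask=-
bid=105 ask=-
bid=105 ask=-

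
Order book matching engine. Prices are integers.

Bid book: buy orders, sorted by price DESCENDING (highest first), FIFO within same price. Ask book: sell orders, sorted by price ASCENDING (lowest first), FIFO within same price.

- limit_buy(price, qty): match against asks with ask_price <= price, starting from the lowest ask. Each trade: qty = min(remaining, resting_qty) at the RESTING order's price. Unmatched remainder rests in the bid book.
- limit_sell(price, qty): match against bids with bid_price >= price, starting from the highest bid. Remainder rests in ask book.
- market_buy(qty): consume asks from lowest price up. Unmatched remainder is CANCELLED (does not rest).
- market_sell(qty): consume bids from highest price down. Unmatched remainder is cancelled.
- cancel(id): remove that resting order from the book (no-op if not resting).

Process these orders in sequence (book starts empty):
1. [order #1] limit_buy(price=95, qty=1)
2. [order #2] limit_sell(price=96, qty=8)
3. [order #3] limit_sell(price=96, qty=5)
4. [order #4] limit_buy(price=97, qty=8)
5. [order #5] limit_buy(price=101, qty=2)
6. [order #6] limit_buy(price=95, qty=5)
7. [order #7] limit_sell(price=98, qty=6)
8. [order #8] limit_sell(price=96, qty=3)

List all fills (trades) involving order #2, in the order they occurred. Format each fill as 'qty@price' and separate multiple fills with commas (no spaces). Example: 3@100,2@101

After op 1 [order #1] limit_buy(price=95, qty=1): fills=none; bids=[#1:1@95] asks=[-]
After op 2 [order #2] limit_sell(price=96, qty=8): fills=none; bids=[#1:1@95] asks=[#2:8@96]
After op 3 [order #3] limit_sell(price=96, qty=5): fills=none; bids=[#1:1@95] asks=[#2:8@96 #3:5@96]
After op 4 [order #4] limit_buy(price=97, qty=8): fills=#4x#2:8@96; bids=[#1:1@95] asks=[#3:5@96]
After op 5 [order #5] limit_buy(price=101, qty=2): fills=#5x#3:2@96; bids=[#1:1@95] asks=[#3:3@96]
After op 6 [order #6] limit_buy(price=95, qty=5): fills=none; bids=[#1:1@95 #6:5@95] asks=[#3:3@96]
After op 7 [order #7] limit_sell(price=98, qty=6): fills=none; bids=[#1:1@95 #6:5@95] asks=[#3:3@96 #7:6@98]
After op 8 [order #8] limit_sell(price=96, qty=3): fills=none; bids=[#1:1@95 #6:5@95] asks=[#3:3@96 #8:3@96 #7:6@98]

Answer: 8@96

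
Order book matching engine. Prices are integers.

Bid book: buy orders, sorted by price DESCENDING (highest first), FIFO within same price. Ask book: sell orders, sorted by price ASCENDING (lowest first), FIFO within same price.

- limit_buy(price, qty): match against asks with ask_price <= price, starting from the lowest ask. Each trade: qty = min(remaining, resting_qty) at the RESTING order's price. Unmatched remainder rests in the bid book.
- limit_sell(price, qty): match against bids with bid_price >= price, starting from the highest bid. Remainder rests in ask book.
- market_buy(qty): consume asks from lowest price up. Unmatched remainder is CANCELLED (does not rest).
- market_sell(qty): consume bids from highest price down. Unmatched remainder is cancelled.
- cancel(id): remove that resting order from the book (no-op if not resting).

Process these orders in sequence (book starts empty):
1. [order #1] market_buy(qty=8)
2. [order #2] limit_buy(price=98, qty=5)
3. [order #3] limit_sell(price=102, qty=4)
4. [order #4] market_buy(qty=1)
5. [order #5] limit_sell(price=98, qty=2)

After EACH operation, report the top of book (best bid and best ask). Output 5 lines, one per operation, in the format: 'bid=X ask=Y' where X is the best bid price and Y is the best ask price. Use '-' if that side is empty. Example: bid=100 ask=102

Answer: bid=- ask=-
bid=98 ask=-
bid=98 ask=102
bid=98 ask=102
bid=98 ask=102

Derivation:
After op 1 [order #1] market_buy(qty=8): fills=none; bids=[-] asks=[-]
After op 2 [order #2] limit_buy(price=98, qty=5): fills=none; bids=[#2:5@98] asks=[-]
After op 3 [order #3] limit_sell(price=102, qty=4): fills=none; bids=[#2:5@98] asks=[#3:4@102]
After op 4 [order #4] market_buy(qty=1): fills=#4x#3:1@102; bids=[#2:5@98] asks=[#3:3@102]
After op 5 [order #5] limit_sell(price=98, qty=2): fills=#2x#5:2@98; bids=[#2:3@98] asks=[#3:3@102]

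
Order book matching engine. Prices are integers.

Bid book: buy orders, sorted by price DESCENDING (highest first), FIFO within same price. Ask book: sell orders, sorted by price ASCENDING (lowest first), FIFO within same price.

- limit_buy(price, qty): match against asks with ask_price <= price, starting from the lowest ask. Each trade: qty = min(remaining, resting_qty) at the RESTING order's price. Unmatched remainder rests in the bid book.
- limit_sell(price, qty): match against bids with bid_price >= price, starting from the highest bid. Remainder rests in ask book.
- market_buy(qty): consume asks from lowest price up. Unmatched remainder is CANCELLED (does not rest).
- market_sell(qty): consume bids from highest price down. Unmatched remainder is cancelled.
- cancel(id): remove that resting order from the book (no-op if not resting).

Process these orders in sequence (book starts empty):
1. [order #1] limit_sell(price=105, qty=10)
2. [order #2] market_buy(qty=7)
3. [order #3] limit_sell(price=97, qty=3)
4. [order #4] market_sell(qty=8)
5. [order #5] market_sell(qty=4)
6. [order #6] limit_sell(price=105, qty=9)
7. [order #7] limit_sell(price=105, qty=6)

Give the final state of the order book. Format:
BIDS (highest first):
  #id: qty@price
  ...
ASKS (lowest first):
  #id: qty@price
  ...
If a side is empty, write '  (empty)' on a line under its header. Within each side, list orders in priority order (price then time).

Answer: BIDS (highest first):
  (empty)
ASKS (lowest first):
  #3: 3@97
  #1: 3@105
  #6: 9@105
  #7: 6@105

Derivation:
After op 1 [order #1] limit_sell(price=105, qty=10): fills=none; bids=[-] asks=[#1:10@105]
After op 2 [order #2] market_buy(qty=7): fills=#2x#1:7@105; bids=[-] asks=[#1:3@105]
After op 3 [order #3] limit_sell(price=97, qty=3): fills=none; bids=[-] asks=[#3:3@97 #1:3@105]
After op 4 [order #4] market_sell(qty=8): fills=none; bids=[-] asks=[#3:3@97 #1:3@105]
After op 5 [order #5] market_sell(qty=4): fills=none; bids=[-] asks=[#3:3@97 #1:3@105]
After op 6 [order #6] limit_sell(price=105, qty=9): fills=none; bids=[-] asks=[#3:3@97 #1:3@105 #6:9@105]
After op 7 [order #7] limit_sell(price=105, qty=6): fills=none; bids=[-] asks=[#3:3@97 #1:3@105 #6:9@105 #7:6@105]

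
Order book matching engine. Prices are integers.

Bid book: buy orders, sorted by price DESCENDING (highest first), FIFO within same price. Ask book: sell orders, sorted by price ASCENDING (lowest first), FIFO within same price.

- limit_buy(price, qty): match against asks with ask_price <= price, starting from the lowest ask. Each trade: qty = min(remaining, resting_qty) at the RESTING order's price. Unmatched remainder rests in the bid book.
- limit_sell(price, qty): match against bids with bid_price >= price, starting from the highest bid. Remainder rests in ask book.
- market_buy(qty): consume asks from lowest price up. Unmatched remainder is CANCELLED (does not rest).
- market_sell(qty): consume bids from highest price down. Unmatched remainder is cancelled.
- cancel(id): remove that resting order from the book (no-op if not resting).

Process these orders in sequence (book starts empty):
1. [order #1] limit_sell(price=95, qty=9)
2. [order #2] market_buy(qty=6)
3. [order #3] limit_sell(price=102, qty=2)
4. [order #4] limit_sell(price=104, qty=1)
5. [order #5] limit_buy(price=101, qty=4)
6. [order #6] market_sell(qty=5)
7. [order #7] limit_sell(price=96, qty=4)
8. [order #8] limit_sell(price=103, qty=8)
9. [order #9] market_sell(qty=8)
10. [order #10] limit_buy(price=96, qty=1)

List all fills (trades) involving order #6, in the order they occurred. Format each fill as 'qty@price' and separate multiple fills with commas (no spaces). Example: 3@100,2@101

After op 1 [order #1] limit_sell(price=95, qty=9): fills=none; bids=[-] asks=[#1:9@95]
After op 2 [order #2] market_buy(qty=6): fills=#2x#1:6@95; bids=[-] asks=[#1:3@95]
After op 3 [order #3] limit_sell(price=102, qty=2): fills=none; bids=[-] asks=[#1:3@95 #3:2@102]
After op 4 [order #4] limit_sell(price=104, qty=1): fills=none; bids=[-] asks=[#1:3@95 #3:2@102 #4:1@104]
After op 5 [order #5] limit_buy(price=101, qty=4): fills=#5x#1:3@95; bids=[#5:1@101] asks=[#3:2@102 #4:1@104]
After op 6 [order #6] market_sell(qty=5): fills=#5x#6:1@101; bids=[-] asks=[#3:2@102 #4:1@104]
After op 7 [order #7] limit_sell(price=96, qty=4): fills=none; bids=[-] asks=[#7:4@96 #3:2@102 #4:1@104]
After op 8 [order #8] limit_sell(price=103, qty=8): fills=none; bids=[-] asks=[#7:4@96 #3:2@102 #8:8@103 #4:1@104]
After op 9 [order #9] market_sell(qty=8): fills=none; bids=[-] asks=[#7:4@96 #3:2@102 #8:8@103 #4:1@104]
After op 10 [order #10] limit_buy(price=96, qty=1): fills=#10x#7:1@96; bids=[-] asks=[#7:3@96 #3:2@102 #8:8@103 #4:1@104]

Answer: 1@101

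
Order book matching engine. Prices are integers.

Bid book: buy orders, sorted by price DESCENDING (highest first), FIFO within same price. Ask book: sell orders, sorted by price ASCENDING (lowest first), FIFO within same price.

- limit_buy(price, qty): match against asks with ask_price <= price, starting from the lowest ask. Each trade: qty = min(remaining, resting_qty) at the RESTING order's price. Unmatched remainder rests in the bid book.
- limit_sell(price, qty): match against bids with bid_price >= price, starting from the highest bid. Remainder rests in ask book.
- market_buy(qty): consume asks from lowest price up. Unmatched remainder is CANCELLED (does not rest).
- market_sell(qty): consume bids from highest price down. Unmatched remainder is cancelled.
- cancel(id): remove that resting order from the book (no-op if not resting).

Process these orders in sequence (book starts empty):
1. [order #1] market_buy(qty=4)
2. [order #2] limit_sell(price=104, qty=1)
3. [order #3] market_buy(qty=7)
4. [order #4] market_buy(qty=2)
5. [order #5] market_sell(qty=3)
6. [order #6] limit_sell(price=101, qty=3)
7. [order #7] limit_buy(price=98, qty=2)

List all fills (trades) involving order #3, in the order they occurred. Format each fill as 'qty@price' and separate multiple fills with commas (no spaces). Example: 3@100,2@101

After op 1 [order #1] market_buy(qty=4): fills=none; bids=[-] asks=[-]
After op 2 [order #2] limit_sell(price=104, qty=1): fills=none; bids=[-] asks=[#2:1@104]
After op 3 [order #3] market_buy(qty=7): fills=#3x#2:1@104; bids=[-] asks=[-]
After op 4 [order #4] market_buy(qty=2): fills=none; bids=[-] asks=[-]
After op 5 [order #5] market_sell(qty=3): fills=none; bids=[-] asks=[-]
After op 6 [order #6] limit_sell(price=101, qty=3): fills=none; bids=[-] asks=[#6:3@101]
After op 7 [order #7] limit_buy(price=98, qty=2): fills=none; bids=[#7:2@98] asks=[#6:3@101]

Answer: 1@104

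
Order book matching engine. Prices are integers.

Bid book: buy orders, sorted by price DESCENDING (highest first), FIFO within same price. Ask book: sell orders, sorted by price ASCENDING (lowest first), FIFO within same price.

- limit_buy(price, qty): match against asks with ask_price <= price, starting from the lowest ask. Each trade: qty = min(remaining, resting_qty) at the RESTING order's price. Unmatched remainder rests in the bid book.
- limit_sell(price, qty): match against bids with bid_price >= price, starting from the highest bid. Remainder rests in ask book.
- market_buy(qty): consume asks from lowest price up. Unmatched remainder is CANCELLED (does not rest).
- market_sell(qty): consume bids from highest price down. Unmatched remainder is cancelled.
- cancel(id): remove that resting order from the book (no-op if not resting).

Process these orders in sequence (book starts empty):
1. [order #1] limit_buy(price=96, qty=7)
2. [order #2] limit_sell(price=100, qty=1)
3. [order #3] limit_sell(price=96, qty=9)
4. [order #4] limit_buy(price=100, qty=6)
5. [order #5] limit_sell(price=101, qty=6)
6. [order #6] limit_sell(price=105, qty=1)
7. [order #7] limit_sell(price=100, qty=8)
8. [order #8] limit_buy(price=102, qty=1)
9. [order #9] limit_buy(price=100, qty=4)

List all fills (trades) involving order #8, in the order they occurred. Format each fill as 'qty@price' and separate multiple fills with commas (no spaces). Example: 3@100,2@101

Answer: 1@100

Derivation:
After op 1 [order #1] limit_buy(price=96, qty=7): fills=none; bids=[#1:7@96] asks=[-]
After op 2 [order #2] limit_sell(price=100, qty=1): fills=none; bids=[#1:7@96] asks=[#2:1@100]
After op 3 [order #3] limit_sell(price=96, qty=9): fills=#1x#3:7@96; bids=[-] asks=[#3:2@96 #2:1@100]
After op 4 [order #4] limit_buy(price=100, qty=6): fills=#4x#3:2@96 #4x#2:1@100; bids=[#4:3@100] asks=[-]
After op 5 [order #5] limit_sell(price=101, qty=6): fills=none; bids=[#4:3@100] asks=[#5:6@101]
After op 6 [order #6] limit_sell(price=105, qty=1): fills=none; bids=[#4:3@100] asks=[#5:6@101 #6:1@105]
After op 7 [order #7] limit_sell(price=100, qty=8): fills=#4x#7:3@100; bids=[-] asks=[#7:5@100 #5:6@101 #6:1@105]
After op 8 [order #8] limit_buy(price=102, qty=1): fills=#8x#7:1@100; bids=[-] asks=[#7:4@100 #5:6@101 #6:1@105]
After op 9 [order #9] limit_buy(price=100, qty=4): fills=#9x#7:4@100; bids=[-] asks=[#5:6@101 #6:1@105]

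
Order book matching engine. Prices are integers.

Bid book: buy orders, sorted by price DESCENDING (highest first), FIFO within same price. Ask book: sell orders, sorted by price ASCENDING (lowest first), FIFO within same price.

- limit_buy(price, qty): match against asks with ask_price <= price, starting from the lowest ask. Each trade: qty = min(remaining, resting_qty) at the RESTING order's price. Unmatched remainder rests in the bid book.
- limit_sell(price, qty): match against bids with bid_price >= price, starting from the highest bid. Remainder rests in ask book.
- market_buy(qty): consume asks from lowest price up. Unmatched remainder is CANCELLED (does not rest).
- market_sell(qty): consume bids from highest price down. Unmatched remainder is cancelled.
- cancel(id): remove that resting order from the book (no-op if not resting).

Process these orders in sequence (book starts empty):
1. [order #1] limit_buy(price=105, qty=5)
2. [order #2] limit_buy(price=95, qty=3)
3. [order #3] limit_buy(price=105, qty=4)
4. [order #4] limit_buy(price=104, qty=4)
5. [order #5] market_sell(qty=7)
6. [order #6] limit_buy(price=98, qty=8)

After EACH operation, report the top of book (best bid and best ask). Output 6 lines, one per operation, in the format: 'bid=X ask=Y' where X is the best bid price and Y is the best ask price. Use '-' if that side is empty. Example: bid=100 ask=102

Answer: bid=105 ask=-
bid=105 ask=-
bid=105 ask=-
bid=105 ask=-
bid=105 ask=-
bid=105 ask=-

Derivation:
After op 1 [order #1] limit_buy(price=105, qty=5): fills=none; bids=[#1:5@105] asks=[-]
After op 2 [order #2] limit_buy(price=95, qty=3): fills=none; bids=[#1:5@105 #2:3@95] asks=[-]
After op 3 [order #3] limit_buy(price=105, qty=4): fills=none; bids=[#1:5@105 #3:4@105 #2:3@95] asks=[-]
After op 4 [order #4] limit_buy(price=104, qty=4): fills=none; bids=[#1:5@105 #3:4@105 #4:4@104 #2:3@95] asks=[-]
After op 5 [order #5] market_sell(qty=7): fills=#1x#5:5@105 #3x#5:2@105; bids=[#3:2@105 #4:4@104 #2:3@95] asks=[-]
After op 6 [order #6] limit_buy(price=98, qty=8): fills=none; bids=[#3:2@105 #4:4@104 #6:8@98 #2:3@95] asks=[-]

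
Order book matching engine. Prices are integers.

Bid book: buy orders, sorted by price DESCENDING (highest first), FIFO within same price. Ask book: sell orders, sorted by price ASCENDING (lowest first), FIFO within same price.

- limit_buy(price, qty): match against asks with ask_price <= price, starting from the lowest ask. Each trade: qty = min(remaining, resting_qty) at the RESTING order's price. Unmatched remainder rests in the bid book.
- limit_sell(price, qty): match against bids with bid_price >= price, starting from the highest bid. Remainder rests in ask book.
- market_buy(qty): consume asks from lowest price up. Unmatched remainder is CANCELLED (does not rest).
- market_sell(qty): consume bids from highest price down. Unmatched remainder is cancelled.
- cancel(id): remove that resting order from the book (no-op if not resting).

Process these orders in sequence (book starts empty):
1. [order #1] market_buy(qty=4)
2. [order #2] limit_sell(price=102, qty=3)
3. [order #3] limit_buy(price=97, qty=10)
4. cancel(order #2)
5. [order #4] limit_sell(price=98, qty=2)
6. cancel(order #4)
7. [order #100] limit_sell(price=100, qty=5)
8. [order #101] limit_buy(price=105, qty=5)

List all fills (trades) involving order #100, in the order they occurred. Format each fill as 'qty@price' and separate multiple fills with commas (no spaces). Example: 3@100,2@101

After op 1 [order #1] market_buy(qty=4): fills=none; bids=[-] asks=[-]
After op 2 [order #2] limit_sell(price=102, qty=3): fills=none; bids=[-] asks=[#2:3@102]
After op 3 [order #3] limit_buy(price=97, qty=10): fills=none; bids=[#3:10@97] asks=[#2:3@102]
After op 4 cancel(order #2): fills=none; bids=[#3:10@97] asks=[-]
After op 5 [order #4] limit_sell(price=98, qty=2): fills=none; bids=[#3:10@97] asks=[#4:2@98]
After op 6 cancel(order #4): fills=none; bids=[#3:10@97] asks=[-]
After op 7 [order #100] limit_sell(price=100, qty=5): fills=none; bids=[#3:10@97] asks=[#100:5@100]
After op 8 [order #101] limit_buy(price=105, qty=5): fills=#101x#100:5@100; bids=[#3:10@97] asks=[-]

Answer: 5@100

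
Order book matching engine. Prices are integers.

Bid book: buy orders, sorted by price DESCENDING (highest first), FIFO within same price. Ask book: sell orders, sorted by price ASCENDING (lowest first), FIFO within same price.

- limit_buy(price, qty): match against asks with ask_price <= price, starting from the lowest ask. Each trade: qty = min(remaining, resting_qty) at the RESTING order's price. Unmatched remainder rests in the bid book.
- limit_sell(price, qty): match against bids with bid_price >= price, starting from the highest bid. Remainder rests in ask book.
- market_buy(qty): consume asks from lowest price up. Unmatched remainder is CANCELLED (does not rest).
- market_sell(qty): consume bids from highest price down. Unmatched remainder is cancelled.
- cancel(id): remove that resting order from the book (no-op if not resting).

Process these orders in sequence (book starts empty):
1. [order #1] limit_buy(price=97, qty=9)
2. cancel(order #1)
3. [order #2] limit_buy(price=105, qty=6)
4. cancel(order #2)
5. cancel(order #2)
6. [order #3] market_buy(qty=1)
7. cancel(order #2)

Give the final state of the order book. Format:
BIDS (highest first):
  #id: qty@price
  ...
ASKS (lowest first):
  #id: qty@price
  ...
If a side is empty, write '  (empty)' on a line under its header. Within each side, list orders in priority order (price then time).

Answer: BIDS (highest first):
  (empty)
ASKS (lowest first):
  (empty)

Derivation:
After op 1 [order #1] limit_buy(price=97, qty=9): fills=none; bids=[#1:9@97] asks=[-]
After op 2 cancel(order #1): fills=none; bids=[-] asks=[-]
After op 3 [order #2] limit_buy(price=105, qty=6): fills=none; bids=[#2:6@105] asks=[-]
After op 4 cancel(order #2): fills=none; bids=[-] asks=[-]
After op 5 cancel(order #2): fills=none; bids=[-] asks=[-]
After op 6 [order #3] market_buy(qty=1): fills=none; bids=[-] asks=[-]
After op 7 cancel(order #2): fills=none; bids=[-] asks=[-]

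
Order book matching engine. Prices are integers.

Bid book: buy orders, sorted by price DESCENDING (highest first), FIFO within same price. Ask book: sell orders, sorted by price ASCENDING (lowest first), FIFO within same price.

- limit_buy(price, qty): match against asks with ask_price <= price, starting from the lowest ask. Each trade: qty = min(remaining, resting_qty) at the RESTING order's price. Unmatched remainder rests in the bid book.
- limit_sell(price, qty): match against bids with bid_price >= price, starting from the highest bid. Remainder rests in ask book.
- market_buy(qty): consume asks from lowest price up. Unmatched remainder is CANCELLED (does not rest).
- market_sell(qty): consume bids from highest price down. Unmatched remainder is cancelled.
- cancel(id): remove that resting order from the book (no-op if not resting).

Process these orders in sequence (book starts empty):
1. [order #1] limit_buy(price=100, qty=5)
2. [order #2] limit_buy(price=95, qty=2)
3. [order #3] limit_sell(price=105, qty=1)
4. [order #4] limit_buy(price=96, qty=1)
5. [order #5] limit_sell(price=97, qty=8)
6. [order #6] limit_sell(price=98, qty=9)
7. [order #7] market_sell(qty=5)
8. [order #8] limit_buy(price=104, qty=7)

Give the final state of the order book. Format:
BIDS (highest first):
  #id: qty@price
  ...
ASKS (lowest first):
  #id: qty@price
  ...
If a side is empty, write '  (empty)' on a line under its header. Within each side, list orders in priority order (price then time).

Answer: BIDS (highest first):
  (empty)
ASKS (lowest first):
  #6: 5@98
  #3: 1@105

Derivation:
After op 1 [order #1] limit_buy(price=100, qty=5): fills=none; bids=[#1:5@100] asks=[-]
After op 2 [order #2] limit_buy(price=95, qty=2): fills=none; bids=[#1:5@100 #2:2@95] asks=[-]
After op 3 [order #3] limit_sell(price=105, qty=1): fills=none; bids=[#1:5@100 #2:2@95] asks=[#3:1@105]
After op 4 [order #4] limit_buy(price=96, qty=1): fills=none; bids=[#1:5@100 #4:1@96 #2:2@95] asks=[#3:1@105]
After op 5 [order #5] limit_sell(price=97, qty=8): fills=#1x#5:5@100; bids=[#4:1@96 #2:2@95] asks=[#5:3@97 #3:1@105]
After op 6 [order #6] limit_sell(price=98, qty=9): fills=none; bids=[#4:1@96 #2:2@95] asks=[#5:3@97 #6:9@98 #3:1@105]
After op 7 [order #7] market_sell(qty=5): fills=#4x#7:1@96 #2x#7:2@95; bids=[-] asks=[#5:3@97 #6:9@98 #3:1@105]
After op 8 [order #8] limit_buy(price=104, qty=7): fills=#8x#5:3@97 #8x#6:4@98; bids=[-] asks=[#6:5@98 #3:1@105]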